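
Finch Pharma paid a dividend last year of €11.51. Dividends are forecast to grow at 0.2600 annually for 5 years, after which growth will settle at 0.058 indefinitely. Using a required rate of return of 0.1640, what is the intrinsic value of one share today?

Two-stage DDM. Project D₁…D_5 at 0.26, terminal growth 0.058, discount at r = 0.164.
D_1 = 14.5026
D_2 = 18.2733
D_3 = 23.0243
D_4 = 29.0107
D_5 = 36.5534
Terminal value at t=5: TV = D_6/(r−g) = 38.6735/(0.164−0.058) = 364.8445
P₀ = 14.5026/(1+0.164)^1 + 18.2733/(1+0.164)^2 + 23.0243/(1+0.164)^3 + 29.0107/(1+0.164)^4 + 36.5534/(1+0.164)^5 + 364.8445/(1+0.164)^5 = 244.1981

€244.20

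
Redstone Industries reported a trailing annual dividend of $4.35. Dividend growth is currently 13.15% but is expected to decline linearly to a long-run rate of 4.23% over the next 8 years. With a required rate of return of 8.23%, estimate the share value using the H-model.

$152.15

H-model: P₀ = D₀[(1+g_L) + H(g_S−g_L)]/(r−g_L), with H = 8/2 = 4.
P₀ = 4.35 × [(1+0.0423) + 4×(0.1315−0.0423)] / (0.0823−0.0423)
   = 4.35 × 1.3991 / 0.04 = 152.1521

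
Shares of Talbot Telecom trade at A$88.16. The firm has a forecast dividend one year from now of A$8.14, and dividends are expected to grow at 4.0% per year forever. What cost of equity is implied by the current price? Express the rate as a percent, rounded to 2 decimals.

Rearranging the constant-growth DDM: r = D₁/P₀ + g.
r = 8.1400 / 88.16 + 0.04 = 0.09233 + 0.04 = 0.13233

13.23%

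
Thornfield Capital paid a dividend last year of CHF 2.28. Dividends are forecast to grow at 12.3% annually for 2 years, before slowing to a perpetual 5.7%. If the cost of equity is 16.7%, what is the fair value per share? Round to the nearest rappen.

CHF 24.59

Two-stage DDM. Project D₁…D_2 at 0.123, terminal growth 0.057, discount at r = 0.167.
D_1 = 2.5604
D_2 = 2.8754
Terminal value at t=2: TV = D_3/(r−g) = 3.0393/(0.167−0.057) = 27.6297
P₀ = 2.5604/(1+0.167)^1 + 2.8754/(1+0.167)^2 + 27.6297/(1+0.167)^2 = 24.5931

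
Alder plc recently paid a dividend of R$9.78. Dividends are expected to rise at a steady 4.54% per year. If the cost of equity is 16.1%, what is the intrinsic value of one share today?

R$88.44

Gordon growth model: P₀ = D₁/(r − g). D₁ = 9.78 × (1 + 0.0454) = 10.2240.
P₀ = 10.2240 / (0.161 − 0.0454) = 10.2240 / 0.1156 = 88.4430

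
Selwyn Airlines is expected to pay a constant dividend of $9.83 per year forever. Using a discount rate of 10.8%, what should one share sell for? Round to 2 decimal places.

Zero-growth DDM (perpetuity): P₀ = D/r = 9.83 / 0.108 = 91.0185

$91.02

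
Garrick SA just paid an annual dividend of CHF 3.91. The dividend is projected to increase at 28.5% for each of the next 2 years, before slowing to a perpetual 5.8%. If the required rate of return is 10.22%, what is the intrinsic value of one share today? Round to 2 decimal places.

Two-stage DDM. Project D₁…D_2 at 0.285, terminal growth 0.058, discount at r = 0.1022.
D_1 = 5.0244
D_2 = 6.4563
Terminal value at t=2: TV = D_3/(r−g) = 6.8308/(0.1022−0.058) = 154.5420
P₀ = 5.0244/(1+0.1022)^1 + 6.4563/(1+0.1022)^2 + 154.5420/(1+0.1022)^2 = 137.0842

CHF 137.08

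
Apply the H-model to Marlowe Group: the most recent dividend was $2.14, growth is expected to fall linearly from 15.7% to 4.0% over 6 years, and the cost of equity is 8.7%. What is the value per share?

$63.33

H-model: P₀ = D₀[(1+g_L) + H(g_S−g_L)]/(r−g_L), with H = 6/2 = 3.
P₀ = 2.14 × [(1+0.04) + 3×(0.157−0.04)] / (0.087−0.04)
   = 2.14 × 1.3910 / 0.047 = 63.3349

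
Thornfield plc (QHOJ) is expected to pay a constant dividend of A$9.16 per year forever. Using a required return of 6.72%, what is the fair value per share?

Zero-growth DDM (perpetuity): P₀ = D/r = 9.16 / 0.0672 = 136.3095

A$136.31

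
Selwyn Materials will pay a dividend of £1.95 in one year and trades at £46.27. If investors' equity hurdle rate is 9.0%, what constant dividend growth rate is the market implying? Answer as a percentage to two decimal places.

From P₀ = D₁/(r − g), the implied growth is g = r − D₁/P₀.
g = 0.09 − 1.95/46.27 = 0.09 − 0.04214 = 0.04786

4.79%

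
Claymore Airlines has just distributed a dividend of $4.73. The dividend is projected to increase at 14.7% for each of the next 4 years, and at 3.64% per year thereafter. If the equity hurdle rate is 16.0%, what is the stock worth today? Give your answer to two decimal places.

Two-stage DDM. Project D₁…D_4 at 0.147, terminal growth 0.0364, discount at r = 0.16.
D_1 = 5.4253
D_2 = 6.2228
D_3 = 7.1376
D_4 = 8.1868
Terminal value at t=4: TV = D_5/(r−g) = 8.4848/(0.16−0.0364) = 68.6473
P₀ = 5.4253/(1+0.16)^1 + 6.2228/(1+0.16)^2 + 7.1376/(1+0.16)^3 + 8.1868/(1+0.16)^4 + 68.6473/(1+0.16)^4 = 56.3091

$56.31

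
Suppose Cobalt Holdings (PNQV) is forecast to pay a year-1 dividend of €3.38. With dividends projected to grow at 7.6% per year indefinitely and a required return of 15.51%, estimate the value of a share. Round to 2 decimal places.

Gordon growth model: P₀ = D₁/(r − g), with D₁ = 3.38 given directly.
P₀ = 3.3800 / (0.1551 − 0.076) = 3.3800 / 0.0791 = 42.7307

€42.73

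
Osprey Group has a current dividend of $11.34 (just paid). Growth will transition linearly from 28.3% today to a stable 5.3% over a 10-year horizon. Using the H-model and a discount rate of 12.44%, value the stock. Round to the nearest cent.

$349.89

H-model: P₀ = D₀[(1+g_L) + H(g_S−g_L)]/(r−g_L), with H = 10/2 = 5.
P₀ = 11.34 × [(1+0.053) + 5×(0.283−0.053)] / (0.1244−0.053)
   = 11.34 × 2.2030 / 0.0714 = 349.8882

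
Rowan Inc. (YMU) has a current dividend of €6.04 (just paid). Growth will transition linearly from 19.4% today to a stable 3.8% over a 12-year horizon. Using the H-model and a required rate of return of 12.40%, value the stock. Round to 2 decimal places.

€138.64

H-model: P₀ = D₀[(1+g_L) + H(g_S−g_L)]/(r−g_L), with H = 12/2 = 6.
P₀ = 6.04 × [(1+0.038) + 6×(0.194−0.038)] / (0.124−0.038)
   = 6.04 × 1.9740 / 0.086 = 138.6391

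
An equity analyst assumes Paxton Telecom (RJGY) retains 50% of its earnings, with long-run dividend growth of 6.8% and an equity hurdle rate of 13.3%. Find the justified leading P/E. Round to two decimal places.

Payout ratio b = 1 − 0.50 = 0.50.
Justified leading P/E = b/(r−g) = 0.50/(0.133−0.068) = 7.6923

7.69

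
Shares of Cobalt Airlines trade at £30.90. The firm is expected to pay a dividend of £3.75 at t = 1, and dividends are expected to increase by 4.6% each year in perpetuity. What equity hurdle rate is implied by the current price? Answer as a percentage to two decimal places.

16.74%

Rearranging the constant-growth DDM: r = D₁/P₀ + g.
r = 3.7500 / 30.90 + 0.046 = 0.12136 + 0.046 = 0.16736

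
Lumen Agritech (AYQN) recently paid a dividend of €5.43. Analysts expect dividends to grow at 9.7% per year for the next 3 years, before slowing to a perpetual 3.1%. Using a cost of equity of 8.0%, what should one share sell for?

€136.54

Two-stage DDM. Project D₁…D_3 at 0.097, terminal growth 0.031, discount at r = 0.08.
D_1 = 5.9567
D_2 = 6.5345
D_3 = 7.1684
Terminal value at t=3: TV = D_4/(r−g) = 7.3906/(0.08−0.031) = 150.8281
P₀ = 5.9567/(1+0.08)^1 + 6.5345/(1+0.08)^2 + 7.1684/(1+0.08)^3 + 150.8281/(1+0.08)^3 = 136.5405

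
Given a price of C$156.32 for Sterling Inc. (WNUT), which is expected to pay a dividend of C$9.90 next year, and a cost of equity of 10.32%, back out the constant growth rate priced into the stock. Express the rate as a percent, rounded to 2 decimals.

3.99%

From P₀ = D₁/(r − g), the implied growth is g = r − D₁/P₀.
g = 0.1032 − 9.90/156.32 = 0.1032 − 0.06333 = 0.03987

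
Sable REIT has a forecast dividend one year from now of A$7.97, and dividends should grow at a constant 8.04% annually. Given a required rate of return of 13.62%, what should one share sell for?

Gordon growth model: P₀ = D₁/(r − g), with D₁ = 7.97 given directly.
P₀ = 7.9700 / (0.1362 − 0.0804) = 7.9700 / 0.0558 = 142.8315

A$142.83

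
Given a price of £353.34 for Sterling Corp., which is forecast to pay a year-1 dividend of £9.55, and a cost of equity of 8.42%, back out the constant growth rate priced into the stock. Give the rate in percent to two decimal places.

5.72%

From P₀ = D₁/(r − g), the implied growth is g = r − D₁/P₀.
g = 0.0842 − 9.55/353.34 = 0.0842 − 0.02703 = 0.05717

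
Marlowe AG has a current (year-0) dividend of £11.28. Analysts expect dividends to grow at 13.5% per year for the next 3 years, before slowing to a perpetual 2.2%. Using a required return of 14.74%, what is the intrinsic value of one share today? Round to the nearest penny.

Two-stage DDM. Project D₁…D_3 at 0.135, terminal growth 0.022, discount at r = 0.1474.
D_1 = 12.8028
D_2 = 14.5312
D_3 = 16.4929
Terminal value at t=3: TV = D_4/(r−g) = 16.8557/(0.1474−0.022) = 134.4157
P₀ = 12.8028/(1+0.1474)^1 + 14.5312/(1+0.1474)^2 + 16.4929/(1+0.1474)^3 + 134.4157/(1+0.1474)^3 = 122.0965

£122.10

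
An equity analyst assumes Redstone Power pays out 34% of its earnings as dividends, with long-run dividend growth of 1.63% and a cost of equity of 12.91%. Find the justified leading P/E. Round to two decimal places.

Justified leading P/E = b/(r−g) = 0.34/(0.1291−0.0163) = 3.0142

3.01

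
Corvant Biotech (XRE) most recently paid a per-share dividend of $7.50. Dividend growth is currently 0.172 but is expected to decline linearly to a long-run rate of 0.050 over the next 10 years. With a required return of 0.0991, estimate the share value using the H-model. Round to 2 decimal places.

H-model: P₀ = D₀[(1+g_L) + H(g_S−g_L)]/(r−g_L), with H = 10/2 = 5.
P₀ = 7.50 × [(1+0.05) + 5×(0.172−0.05)] / (0.0991−0.05)
   = 7.50 × 1.6600 / 0.0491 = 253.5642

$253.56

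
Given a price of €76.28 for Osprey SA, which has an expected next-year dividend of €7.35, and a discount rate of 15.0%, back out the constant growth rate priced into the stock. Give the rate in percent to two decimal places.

From P₀ = D₁/(r − g), the implied growth is g = r − D₁/P₀.
g = 0.15 − 7.35/76.28 = 0.15 − 0.09636 = 0.05364

5.36%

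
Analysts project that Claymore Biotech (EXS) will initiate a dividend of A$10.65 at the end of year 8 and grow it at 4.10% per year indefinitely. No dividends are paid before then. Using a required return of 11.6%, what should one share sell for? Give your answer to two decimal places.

Deferred-dividend DDM. At t=7 the remaining stream is a growing perpetuity with first payment D_8 = 10.65.
V_7 = D_8/(r−g) = 10.65/(0.116−0.041) = 142.0000
P₀ = V_7/(1+r)^7 = 142.0000/(1+0.116)^7 = 65.8626

A$65.86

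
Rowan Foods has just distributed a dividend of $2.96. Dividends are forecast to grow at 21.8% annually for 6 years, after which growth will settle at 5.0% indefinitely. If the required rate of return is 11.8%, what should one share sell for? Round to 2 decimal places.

$100.65

Two-stage DDM. Project D₁…D_6 at 0.218, terminal growth 0.05, discount at r = 0.118.
D_1 = 3.6053
D_2 = 4.3912
D_3 = 5.3485
D_4 = 6.5145
D_5 = 7.9347
D_6 = 9.6644
Terminal value at t=6: TV = D_7/(r−g) = 10.1476/(0.118−0.05) = 149.2299
P₀ = 3.6053/(1+0.118)^1 + 4.3912/(1+0.118)^2 + 5.3485/(1+0.118)^3 + 6.5145/(1+0.118)^4 + 7.9347/(1+0.118)^5 + 9.6644/(1+0.118)^6 + 149.2299/(1+0.118)^6 = 100.6467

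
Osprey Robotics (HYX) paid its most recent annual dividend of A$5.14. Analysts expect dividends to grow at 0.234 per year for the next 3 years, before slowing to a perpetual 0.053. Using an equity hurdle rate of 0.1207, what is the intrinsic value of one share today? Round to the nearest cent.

Two-stage DDM. Project D₁…D_3 at 0.234, terminal growth 0.053, discount at r = 0.1207.
D_1 = 6.3428
D_2 = 7.8270
D_3 = 9.6585
Terminal value at t=3: TV = D_4/(r−g) = 10.1704/(0.1207−0.053) = 150.2271
P₀ = 6.3428/(1+0.1207)^1 + 7.8270/(1+0.1207)^2 + 9.6585/(1+0.1207)^3 + 150.2271/(1+0.1207)^3 = 125.4817

A$125.48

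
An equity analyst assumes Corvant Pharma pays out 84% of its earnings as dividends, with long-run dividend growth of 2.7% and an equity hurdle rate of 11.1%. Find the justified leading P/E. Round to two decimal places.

10.00

Justified leading P/E = b/(r−g) = 0.84/(0.111−0.027) = 10.0000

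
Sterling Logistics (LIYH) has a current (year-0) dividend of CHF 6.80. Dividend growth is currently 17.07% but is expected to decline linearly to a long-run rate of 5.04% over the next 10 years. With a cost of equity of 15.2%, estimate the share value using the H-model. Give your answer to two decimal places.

H-model: P₀ = D₀[(1+g_L) + H(g_S−g_L)]/(r−g_L), with H = 10/2 = 5.
P₀ = 6.80 × [(1+0.0504) + 5×(0.1707−0.0504)] / (0.152−0.0504)
   = 6.80 × 1.6519 / 0.1016 = 110.5602

CHF 110.56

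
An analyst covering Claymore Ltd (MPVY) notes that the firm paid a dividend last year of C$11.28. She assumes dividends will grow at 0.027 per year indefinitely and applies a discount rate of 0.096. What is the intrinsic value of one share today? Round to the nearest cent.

Gordon growth model: P₀ = D₁/(r − g). D₁ = 11.28 × (1 + 0.027) = 11.5846.
P₀ = 11.5846 / (0.096 − 0.027) = 11.5846 / 0.069 = 167.8922

C$167.89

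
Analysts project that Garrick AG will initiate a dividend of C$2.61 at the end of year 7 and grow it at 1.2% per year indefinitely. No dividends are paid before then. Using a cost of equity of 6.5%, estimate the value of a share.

C$33.75

Deferred-dividend DDM. At t=6 the remaining stream is a growing perpetuity with first payment D_7 = 2.61.
V_6 = D_7/(r−g) = 2.61/(0.065−0.012) = 49.2453
P₀ = V_6/(1+r)^6 = 49.2453/(1+0.065)^6 = 33.7495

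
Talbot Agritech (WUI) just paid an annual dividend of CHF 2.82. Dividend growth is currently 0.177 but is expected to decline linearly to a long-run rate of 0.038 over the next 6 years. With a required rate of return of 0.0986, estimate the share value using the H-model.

H-model: P₀ = D₀[(1+g_L) + H(g_S−g_L)]/(r−g_L), with H = 6/2 = 3.
P₀ = 2.82 × [(1+0.038) + 3×(0.177−0.038)] / (0.0986−0.038)
   = 2.82 × 1.4550 / 0.0606 = 67.7079

CHF 67.71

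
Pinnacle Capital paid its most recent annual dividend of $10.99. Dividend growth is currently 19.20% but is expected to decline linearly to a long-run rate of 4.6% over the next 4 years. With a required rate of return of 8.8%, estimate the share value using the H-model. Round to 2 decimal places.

H-model: P₀ = D₀[(1+g_L) + H(g_S−g_L)]/(r−g_L), with H = 4/2 = 2.
P₀ = 10.99 × [(1+0.046) + 2×(0.192−0.046)] / (0.088−0.046)
   = 10.99 × 1.3380 / 0.042 = 350.1100

$350.11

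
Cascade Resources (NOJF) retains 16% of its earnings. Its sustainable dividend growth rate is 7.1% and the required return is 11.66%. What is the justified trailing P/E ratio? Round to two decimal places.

Payout ratio b = 1 − 0.16 = 0.84.
Justified trailing P/E = b(1+g)/(r−g) = 0.84×(1+0.071)/(0.1166−0.071) = 19.7289

19.73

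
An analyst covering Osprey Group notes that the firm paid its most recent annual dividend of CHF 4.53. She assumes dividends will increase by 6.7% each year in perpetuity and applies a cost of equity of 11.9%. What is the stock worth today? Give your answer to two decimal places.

Gordon growth model: P₀ = D₁/(r − g). D₁ = 4.53 × (1 + 0.067) = 4.8335.
P₀ = 4.8335 / (0.119 − 0.067) = 4.8335 / 0.052 = 92.9521

CHF 92.95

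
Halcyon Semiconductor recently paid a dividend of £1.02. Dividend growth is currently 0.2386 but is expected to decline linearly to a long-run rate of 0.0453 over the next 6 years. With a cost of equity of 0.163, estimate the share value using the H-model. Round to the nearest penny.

H-model: P₀ = D₀[(1+g_L) + H(g_S−g_L)]/(r−g_L), with H = 6/2 = 3.
P₀ = 1.02 × [(1+0.0453) + 3×(0.2386−0.0453)] / (0.163−0.0453)
   = 1.02 × 1.6252 / 0.1177 = 14.0841

£14.08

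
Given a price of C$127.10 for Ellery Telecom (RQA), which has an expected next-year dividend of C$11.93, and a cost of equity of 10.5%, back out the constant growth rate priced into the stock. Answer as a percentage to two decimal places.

From P₀ = D₁/(r − g), the implied growth is g = r − D₁/P₀.
g = 0.105 − 11.93/127.10 = 0.105 − 0.09386 = 0.01114

1.11%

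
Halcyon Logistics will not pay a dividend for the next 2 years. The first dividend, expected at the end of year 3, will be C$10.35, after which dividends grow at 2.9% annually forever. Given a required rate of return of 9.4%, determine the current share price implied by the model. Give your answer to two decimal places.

C$133.04

Deferred-dividend DDM. At t=2 the remaining stream is a growing perpetuity with first payment D_3 = 10.35.
V_2 = D_3/(r−g) = 10.35/(0.094−0.029) = 159.2308
P₀ = V_2/(1+r)^2 = 159.2308/(1+0.094)^2 = 133.0431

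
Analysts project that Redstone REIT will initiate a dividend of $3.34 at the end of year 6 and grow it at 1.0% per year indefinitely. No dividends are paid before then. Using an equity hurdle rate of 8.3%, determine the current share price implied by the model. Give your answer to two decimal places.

Deferred-dividend DDM. At t=5 the remaining stream is a growing perpetuity with first payment D_6 = 3.34.
V_5 = D_6/(r−g) = 3.34/(0.083−0.01) = 45.7534
P₀ = V_5/(1+r)^5 = 45.7534/(1+0.083)^5 = 30.7101

$30.71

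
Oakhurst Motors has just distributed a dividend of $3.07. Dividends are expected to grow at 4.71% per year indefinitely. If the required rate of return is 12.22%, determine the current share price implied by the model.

$42.80

Gordon growth model: P₀ = D₁/(r − g). D₁ = 3.07 × (1 + 0.0471) = 3.2146.
P₀ = 3.2146 / (0.1222 − 0.0471) = 3.2146 / 0.0751 = 42.8042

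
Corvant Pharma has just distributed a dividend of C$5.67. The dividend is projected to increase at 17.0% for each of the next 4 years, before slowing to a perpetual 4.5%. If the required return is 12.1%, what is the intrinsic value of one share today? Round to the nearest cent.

Two-stage DDM. Project D₁…D_4 at 0.17, terminal growth 0.045, discount at r = 0.121.
D_1 = 6.6339
D_2 = 7.7617
D_3 = 9.0811
D_4 = 10.6249
Terminal value at t=4: TV = D_5/(r−g) = 11.1031/(0.121−0.045) = 146.0929
P₀ = 6.6339/(1+0.121)^1 + 7.7617/(1+0.121)^2 + 9.0811/(1+0.121)^3 + 10.6249/(1+0.121)^4 + 146.0929/(1+0.121)^4 = 117.7830

C$117.78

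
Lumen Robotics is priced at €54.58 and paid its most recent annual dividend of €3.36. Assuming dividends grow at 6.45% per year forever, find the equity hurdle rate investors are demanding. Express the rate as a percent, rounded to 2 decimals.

13.00%

Rearranging the constant-growth DDM: r = D₁/P₀ + g.
D₁ = 3.36 × (1 + 0.0645) = 3.5767.
r = 3.5767 / 54.58 + 0.0645 = 0.06553 + 0.0645 = 0.13003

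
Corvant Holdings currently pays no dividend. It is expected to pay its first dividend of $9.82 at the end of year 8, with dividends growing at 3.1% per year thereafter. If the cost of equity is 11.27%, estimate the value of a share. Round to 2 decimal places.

Deferred-dividend DDM. At t=7 the remaining stream is a growing perpetuity with first payment D_8 = 9.82.
V_7 = D_8/(r−g) = 9.82/(0.1127−0.031) = 120.1958
P₀ = V_7/(1+r)^7 = 120.1958/(1+0.1127)^7 = 56.9171

$56.92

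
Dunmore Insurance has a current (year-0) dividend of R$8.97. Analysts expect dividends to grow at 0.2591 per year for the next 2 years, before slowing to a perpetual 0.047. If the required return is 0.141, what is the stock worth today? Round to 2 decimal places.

R$142.48

Two-stage DDM. Project D₁…D_2 at 0.2591, terminal growth 0.047, discount at r = 0.141.
D_1 = 11.2941
D_2 = 14.2204
Terminal value at t=2: TV = D_3/(r−g) = 14.8888/(0.141−0.047) = 158.3914
P₀ = 11.2941/(1+0.141)^1 + 14.2204/(1+0.141)^2 + 158.3914/(1+0.141)^2 = 142.4850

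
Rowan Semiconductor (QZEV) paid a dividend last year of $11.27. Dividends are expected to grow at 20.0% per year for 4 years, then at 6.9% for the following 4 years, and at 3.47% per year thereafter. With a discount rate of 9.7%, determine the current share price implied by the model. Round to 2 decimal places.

$358.91

Three-stage DDM. Project D₁…D_8; terminal Gordon value at t=8 with g = 0.0347; discount at r = 0.097.
D_1 = 13.5240
D_2 = 16.2288
D_3 = 19.4746
D_4 = 23.3695
D_5 = 24.9820
D_6 = 26.7057
D_7 = 28.5484
D_8 = 30.5183
TV_8 = 31.5772/(0.097−0.0347) = 506.8578
P₀ = Σ Dₜ/(1+r)ᵗ + TV_8/(1+r)^8 = 358.9114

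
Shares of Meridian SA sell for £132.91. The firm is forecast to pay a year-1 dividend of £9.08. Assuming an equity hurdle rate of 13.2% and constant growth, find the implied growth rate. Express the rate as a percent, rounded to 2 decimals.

From P₀ = D₁/(r − g), the implied growth is g = r − D₁/P₀.
g = 0.132 − 9.08/132.91 = 0.132 − 0.06832 = 0.06368

6.37%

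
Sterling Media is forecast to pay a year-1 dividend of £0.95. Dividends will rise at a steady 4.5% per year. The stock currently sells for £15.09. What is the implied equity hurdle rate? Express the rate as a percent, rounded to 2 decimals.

10.80%

Rearranging the constant-growth DDM: r = D₁/P₀ + g.
r = 0.9500 / 15.09 + 0.045 = 0.06296 + 0.045 = 0.10796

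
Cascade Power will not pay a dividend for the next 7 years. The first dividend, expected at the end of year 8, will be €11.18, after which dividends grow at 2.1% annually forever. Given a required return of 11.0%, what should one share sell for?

€60.50

Deferred-dividend DDM. At t=7 the remaining stream is a growing perpetuity with first payment D_8 = 11.18.
V_7 = D_8/(r−g) = 11.18/(0.11−0.021) = 125.6180
P₀ = V_7/(1+r)^7 = 125.6180/(1+0.11)^7 = 60.5050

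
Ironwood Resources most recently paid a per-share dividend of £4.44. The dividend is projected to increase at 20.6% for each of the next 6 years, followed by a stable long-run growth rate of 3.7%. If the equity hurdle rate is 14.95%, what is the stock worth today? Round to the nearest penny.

£86.20

Two-stage DDM. Project D₁…D_6 at 0.206, terminal growth 0.037, discount at r = 0.1495.
D_1 = 5.3546
D_2 = 6.4577
D_3 = 7.7880
D_4 = 9.3923
D_5 = 11.3271
D_6 = 13.6605
Terminal value at t=6: TV = D_7/(r−g) = 14.1659/(0.1495−0.037) = 125.9195
P₀ = 5.3546/(1+0.1495)^1 + 6.4577/(1+0.1495)^2 + 7.7880/(1+0.1495)^3 + 9.3923/(1+0.1495)^4 + 11.3271/(1+0.1495)^5 + 13.6605/(1+0.1495)^6 + 125.9195/(1+0.1495)^6 = 86.1981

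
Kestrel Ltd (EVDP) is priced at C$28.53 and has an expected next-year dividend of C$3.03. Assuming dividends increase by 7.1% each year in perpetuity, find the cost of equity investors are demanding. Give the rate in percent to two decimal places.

17.72%

Rearranging the constant-growth DDM: r = D₁/P₀ + g.
r = 3.0300 / 28.53 + 0.071 = 0.10620 + 0.071 = 0.17720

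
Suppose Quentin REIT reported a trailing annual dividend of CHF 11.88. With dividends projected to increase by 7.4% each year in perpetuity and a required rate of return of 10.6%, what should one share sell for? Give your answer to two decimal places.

CHF 398.72

Gordon growth model: P₀ = D₁/(r − g). D₁ = 11.88 × (1 + 0.074) = 12.7591.
P₀ = 12.7591 / (0.106 − 0.074) = 12.7591 / 0.032 = 398.7225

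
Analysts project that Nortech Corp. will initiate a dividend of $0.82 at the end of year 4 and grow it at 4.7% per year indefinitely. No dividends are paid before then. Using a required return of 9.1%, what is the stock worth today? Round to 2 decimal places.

Deferred-dividend DDM. At t=3 the remaining stream is a growing perpetuity with first payment D_4 = 0.82.
V_3 = D_4/(r−g) = 0.82/(0.091−0.047) = 18.6364
P₀ = V_3/(1+r)^3 = 18.6364/(1+0.091)^3 = 14.3512

$14.35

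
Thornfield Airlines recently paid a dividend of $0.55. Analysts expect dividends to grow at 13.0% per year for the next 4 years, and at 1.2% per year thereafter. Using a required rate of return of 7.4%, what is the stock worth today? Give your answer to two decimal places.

$13.50

Two-stage DDM. Project D₁…D_4 at 0.13, terminal growth 0.012, discount at r = 0.074.
D_1 = 0.6215
D_2 = 0.7023
D_3 = 0.7936
D_4 = 0.8968
Terminal value at t=4: TV = D_5/(r−g) = 0.9075/(0.074−0.012) = 14.6374
P₀ = 0.6215/(1+0.074)^1 + 0.7023/(1+0.074)^2 + 0.7936/(1+0.074)^3 + 0.8968/(1+0.074)^4 + 14.6374/(1+0.074)^4 = 13.5035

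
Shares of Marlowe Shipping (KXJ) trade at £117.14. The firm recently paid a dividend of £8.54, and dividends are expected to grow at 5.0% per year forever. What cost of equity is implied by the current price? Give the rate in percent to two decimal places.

12.65%

Rearranging the constant-growth DDM: r = D₁/P₀ + g.
D₁ = 8.54 × (1 + 0.05) = 8.9670.
r = 8.9670 / 117.14 + 0.05 = 0.07655 + 0.05 = 0.12655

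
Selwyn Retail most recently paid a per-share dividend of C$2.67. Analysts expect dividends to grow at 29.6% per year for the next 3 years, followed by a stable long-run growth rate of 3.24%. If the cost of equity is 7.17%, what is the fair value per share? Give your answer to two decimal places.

C$135.90

Two-stage DDM. Project D₁…D_3 at 0.296, terminal growth 0.0324, discount at r = 0.0717.
D_1 = 3.4603
D_2 = 4.4846
D_3 = 5.8120
Terminal value at t=3: TV = D_4/(r−g) = 6.0003/(0.0717−0.0324) = 152.6798
P₀ = 3.4603/(1+0.0717)^1 + 4.4846/(1+0.0717)^2 + 5.8120/(1+0.0717)^3 + 152.6798/(1+0.0717)^3 = 135.8953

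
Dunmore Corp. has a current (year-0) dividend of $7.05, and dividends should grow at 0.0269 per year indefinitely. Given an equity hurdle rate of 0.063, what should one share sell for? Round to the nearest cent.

Gordon growth model: P₀ = D₁/(r − g). D₁ = 7.05 × (1 + 0.0269) = 7.2396.
P₀ = 7.2396 / (0.063 − 0.0269) = 7.2396 / 0.0361 = 200.5442

$200.54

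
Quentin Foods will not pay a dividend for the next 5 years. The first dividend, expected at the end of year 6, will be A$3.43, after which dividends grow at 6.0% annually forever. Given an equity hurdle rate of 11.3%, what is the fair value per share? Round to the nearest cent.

Deferred-dividend DDM. At t=5 the remaining stream is a growing perpetuity with first payment D_6 = 3.43.
V_5 = D_6/(r−g) = 3.43/(0.113−0.06) = 64.7170
P₀ = V_5/(1+r)^5 = 64.7170/(1+0.113)^5 = 37.8916

A$37.89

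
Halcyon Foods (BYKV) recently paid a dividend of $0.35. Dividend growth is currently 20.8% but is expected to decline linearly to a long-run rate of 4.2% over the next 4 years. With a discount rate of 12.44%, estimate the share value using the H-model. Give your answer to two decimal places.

$5.84

H-model: P₀ = D₀[(1+g_L) + H(g_S−g_L)]/(r−g_L), with H = 4/2 = 2.
P₀ = 0.35 × [(1+0.042) + 2×(0.208−0.042)] / (0.1244−0.042)
   = 0.35 × 1.3740 / 0.0824 = 5.8362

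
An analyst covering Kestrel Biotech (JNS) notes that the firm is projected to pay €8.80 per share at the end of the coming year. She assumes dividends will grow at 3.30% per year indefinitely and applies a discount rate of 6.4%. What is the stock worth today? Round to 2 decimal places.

€283.87

Gordon growth model: P₀ = D₁/(r − g), with D₁ = 8.80 given directly.
P₀ = 8.8000 / (0.064 − 0.033) = 8.8000 / 0.031 = 283.8710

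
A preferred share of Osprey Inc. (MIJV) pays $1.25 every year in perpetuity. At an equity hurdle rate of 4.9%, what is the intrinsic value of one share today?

Zero-growth DDM (perpetuity): P₀ = D/r = 1.25 / 0.049 = 25.5102

$25.51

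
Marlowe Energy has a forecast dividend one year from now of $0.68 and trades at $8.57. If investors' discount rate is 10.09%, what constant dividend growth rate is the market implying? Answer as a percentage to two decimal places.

2.16%

From P₀ = D₁/(r − g), the implied growth is g = r − D₁/P₀.
g = 0.1009 − 0.68/8.57 = 0.1009 − 0.07935 = 0.02155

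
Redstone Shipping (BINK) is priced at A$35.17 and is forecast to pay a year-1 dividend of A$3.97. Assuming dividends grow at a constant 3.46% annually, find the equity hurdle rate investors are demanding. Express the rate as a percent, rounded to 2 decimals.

Rearranging the constant-growth DDM: r = D₁/P₀ + g.
r = 3.9700 / 35.17 + 0.0346 = 0.11288 + 0.0346 = 0.14748

14.75%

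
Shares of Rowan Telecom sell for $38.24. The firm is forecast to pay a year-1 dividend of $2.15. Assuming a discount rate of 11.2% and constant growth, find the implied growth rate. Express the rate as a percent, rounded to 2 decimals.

From P₀ = D₁/(r − g), the implied growth is g = r − D₁/P₀.
g = 0.112 − 2.15/38.24 = 0.112 − 0.05622 = 0.05578

5.58%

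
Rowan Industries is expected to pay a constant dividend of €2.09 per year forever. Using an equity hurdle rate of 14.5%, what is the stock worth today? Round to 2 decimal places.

Zero-growth DDM (perpetuity): P₀ = D/r = 2.09 / 0.145 = 14.4138

€14.41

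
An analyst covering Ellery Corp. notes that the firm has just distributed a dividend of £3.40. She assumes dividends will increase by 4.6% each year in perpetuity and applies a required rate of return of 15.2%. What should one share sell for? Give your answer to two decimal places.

£33.55

Gordon growth model: P₀ = D₁/(r − g). D₁ = 3.40 × (1 + 0.046) = 3.5564.
P₀ = 3.5564 / (0.152 − 0.046) = 3.5564 / 0.106 = 33.5509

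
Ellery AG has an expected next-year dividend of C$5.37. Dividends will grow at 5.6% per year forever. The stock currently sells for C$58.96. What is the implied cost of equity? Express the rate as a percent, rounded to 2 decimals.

Rearranging the constant-growth DDM: r = D₁/P₀ + g.
r = 5.3700 / 58.96 + 0.056 = 0.09108 + 0.056 = 0.14708

14.71%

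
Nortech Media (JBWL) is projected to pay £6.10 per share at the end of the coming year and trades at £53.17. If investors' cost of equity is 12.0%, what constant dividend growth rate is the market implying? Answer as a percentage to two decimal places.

From P₀ = D₁/(r − g), the implied growth is g = r − D₁/P₀.
g = 0.12 − 6.10/53.17 = 0.12 − 0.11473 = 0.00527

0.53%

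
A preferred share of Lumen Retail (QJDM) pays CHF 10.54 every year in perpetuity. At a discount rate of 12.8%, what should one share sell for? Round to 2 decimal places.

CHF 82.34

Zero-growth DDM (perpetuity): P₀ = D/r = 10.54 / 0.128 = 82.3437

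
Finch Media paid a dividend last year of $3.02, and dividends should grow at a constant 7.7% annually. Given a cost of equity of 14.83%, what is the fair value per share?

$45.62

Gordon growth model: P₀ = D₁/(r − g). D₁ = 3.02 × (1 + 0.077) = 3.2525.
P₀ = 3.2525 / (0.1483 − 0.077) = 3.2525 / 0.0713 = 45.6177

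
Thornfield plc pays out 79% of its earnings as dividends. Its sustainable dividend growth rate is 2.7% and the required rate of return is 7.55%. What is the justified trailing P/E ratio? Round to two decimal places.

Justified trailing P/E = b(1+g)/(r−g) = 0.79×(1+0.027)/(0.0755−0.027) = 16.7285

16.73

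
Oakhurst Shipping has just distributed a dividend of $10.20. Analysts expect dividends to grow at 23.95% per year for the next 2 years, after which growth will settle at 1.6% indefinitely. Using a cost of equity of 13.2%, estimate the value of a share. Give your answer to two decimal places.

$130.51

Two-stage DDM. Project D₁…D_2 at 0.2395, terminal growth 0.016, discount at r = 0.132.
D_1 = 12.6429
D_2 = 15.6709
Terminal value at t=2: TV = D_3/(r−g) = 15.9216/(0.132−0.016) = 137.2552
P₀ = 12.6429/(1+0.132)^1 + 15.6709/(1+0.132)^2 + 137.2552/(1+0.132)^2 = 130.5094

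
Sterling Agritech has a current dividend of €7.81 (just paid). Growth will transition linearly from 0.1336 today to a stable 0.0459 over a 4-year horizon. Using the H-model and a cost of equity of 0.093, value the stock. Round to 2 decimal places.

H-model: P₀ = D₀[(1+g_L) + H(g_S−g_L)]/(r−g_L), with H = 4/2 = 2.
P₀ = 7.81 × [(1+0.0459) + 2×(0.1336−0.0459)] / (0.093−0.0459)
   = 7.81 × 1.2213 / 0.0471 = 202.5128

€202.51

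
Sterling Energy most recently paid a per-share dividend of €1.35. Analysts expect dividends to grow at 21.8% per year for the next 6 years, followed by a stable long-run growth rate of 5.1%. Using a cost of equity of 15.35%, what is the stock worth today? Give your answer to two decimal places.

Two-stage DDM. Project D₁…D_6 at 0.218, terminal growth 0.051, discount at r = 0.1535.
D_1 = 1.6443
D_2 = 2.0028
D_3 = 2.4394
D_4 = 2.9711
D_5 = 3.6188
D_6 = 4.4078
Terminal value at t=6: TV = D_7/(r−g) = 4.6326/(0.1535−0.051) = 45.1956
P₀ = 1.6443/(1+0.1535)^1 + 2.0028/(1+0.1535)^2 + 2.4394/(1+0.1535)^3 + 2.9711/(1+0.1535)^4 + 3.6188/(1+0.1535)^5 + 4.4078/(1+0.1535)^6 + 45.1956/(1+0.1535)^6 = 29.0278

€29.03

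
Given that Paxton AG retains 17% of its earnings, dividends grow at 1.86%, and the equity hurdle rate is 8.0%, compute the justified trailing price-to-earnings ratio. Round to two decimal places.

Payout ratio b = 1 − 0.17 = 0.83.
Justified trailing P/E = b(1+g)/(r−g) = 0.83×(1+0.0186)/(0.08−0.0186) = 13.7693

13.77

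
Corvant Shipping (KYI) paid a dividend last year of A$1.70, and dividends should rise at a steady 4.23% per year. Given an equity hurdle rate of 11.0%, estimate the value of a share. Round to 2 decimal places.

Gordon growth model: P₀ = D₁/(r − g). D₁ = 1.70 × (1 + 0.0423) = 1.7719.
P₀ = 1.7719 / (0.11 − 0.0423) = 1.7719 / 0.0677 = 26.1730

A$26.17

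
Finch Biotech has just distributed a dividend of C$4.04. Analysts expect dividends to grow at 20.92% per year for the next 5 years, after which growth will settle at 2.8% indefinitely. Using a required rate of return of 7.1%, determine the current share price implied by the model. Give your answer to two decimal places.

Two-stage DDM. Project D₁…D_5 at 0.2092, terminal growth 0.028, discount at r = 0.071.
D_1 = 4.8852
D_2 = 5.9071
D_3 = 7.1429
D_4 = 8.6372
D_5 = 10.4441
Terminal value at t=5: TV = D_6/(r−g) = 10.7366/(0.071−0.028) = 249.6875
P₀ = 4.8852/(1+0.071)^1 + 5.9071/(1+0.071)^2 + 7.1429/(1+0.071)^3 + 8.6372/(1+0.071)^4 + 10.4441/(1+0.071)^5 + 249.6875/(1+0.071)^5 = 206.6963

C$206.70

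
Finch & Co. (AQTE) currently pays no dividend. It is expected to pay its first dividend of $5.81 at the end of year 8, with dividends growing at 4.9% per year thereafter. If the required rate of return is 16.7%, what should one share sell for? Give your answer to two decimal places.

Deferred-dividend DDM. At t=7 the remaining stream is a growing perpetuity with first payment D_8 = 5.81.
V_7 = D_8/(r−g) = 5.81/(0.167−0.049) = 49.2373
P₀ = V_7/(1+r)^7 = 49.2373/(1+0.167)^7 = 16.7031

$16.70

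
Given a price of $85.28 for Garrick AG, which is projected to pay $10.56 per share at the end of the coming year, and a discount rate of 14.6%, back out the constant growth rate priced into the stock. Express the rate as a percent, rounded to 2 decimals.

From P₀ = D₁/(r − g), the implied growth is g = r − D₁/P₀.
g = 0.146 − 10.56/85.28 = 0.146 − 0.12383 = 0.02217

2.22%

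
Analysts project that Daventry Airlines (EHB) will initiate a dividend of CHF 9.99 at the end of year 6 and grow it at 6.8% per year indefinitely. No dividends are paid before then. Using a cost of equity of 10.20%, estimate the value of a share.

Deferred-dividend DDM. At t=5 the remaining stream is a growing perpetuity with first payment D_6 = 9.99.
V_5 = D_6/(r−g) = 9.99/(0.102−0.068) = 293.8235
P₀ = V_5/(1+r)^5 = 293.8235/(1+0.102)^5 = 180.7917

CHF 180.79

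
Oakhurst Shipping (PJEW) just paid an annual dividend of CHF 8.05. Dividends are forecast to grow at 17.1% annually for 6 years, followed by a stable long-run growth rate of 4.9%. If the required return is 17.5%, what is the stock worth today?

CHF 113.39

Two-stage DDM. Project D₁…D_6 at 0.171, terminal growth 0.049, discount at r = 0.175.
D_1 = 9.4266
D_2 = 11.0385
D_3 = 12.9261
D_4 = 15.1364
D_5 = 17.7248
D_6 = 20.7557
Terminal value at t=6: TV = D_7/(r−g) = 21.7727/(0.175−0.049) = 172.7994
P₀ = 9.4266/(1+0.175)^1 + 11.0385/(1+0.175)^2 + 12.9261/(1+0.175)^3 + 15.1364/(1+0.175)^4 + 17.7248/(1+0.175)^5 + 20.7557/(1+0.175)^6 + 172.7994/(1+0.175)^6 = 113.3899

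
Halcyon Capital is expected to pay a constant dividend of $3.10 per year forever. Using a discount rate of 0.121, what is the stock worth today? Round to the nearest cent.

Zero-growth DDM (perpetuity): P₀ = D/r = 3.10 / 0.121 = 25.6198

$25.62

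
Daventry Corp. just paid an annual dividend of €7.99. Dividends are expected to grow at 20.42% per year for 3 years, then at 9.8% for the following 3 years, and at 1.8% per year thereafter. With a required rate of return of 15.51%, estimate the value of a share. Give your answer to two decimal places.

Three-stage DDM. Project D₁…D_6; terminal Gordon value at t=6 with g = 0.018; discount at r = 0.1551.
D_1 = 9.6216
D_2 = 11.5863
D_3 = 13.9522
D_4 = 15.3195
D_5 = 16.8208
D_6 = 18.4693
TV_6 = 18.8017/(0.1551−0.018) = 137.1387
P₀ = Σ Dₜ/(1+r)ᵗ + TV_6/(1+r)^6 = 108.3624

€108.36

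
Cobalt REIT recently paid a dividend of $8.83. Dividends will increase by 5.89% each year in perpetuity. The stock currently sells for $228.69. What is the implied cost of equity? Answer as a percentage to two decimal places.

Rearranging the constant-growth DDM: r = D₁/P₀ + g.
D₁ = 8.83 × (1 + 0.0589) = 9.3501.
r = 9.3501 / 228.69 + 0.0589 = 0.04089 + 0.0589 = 0.09979

9.98%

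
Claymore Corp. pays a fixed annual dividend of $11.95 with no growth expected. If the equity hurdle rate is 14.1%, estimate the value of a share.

Zero-growth DDM (perpetuity): P₀ = D/r = 11.95 / 0.141 = 84.7518

$84.75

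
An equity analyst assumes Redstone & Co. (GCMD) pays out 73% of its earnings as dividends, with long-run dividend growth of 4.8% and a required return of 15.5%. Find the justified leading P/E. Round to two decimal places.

Justified leading P/E = b/(r−g) = 0.73/(0.155−0.048) = 6.8224

6.82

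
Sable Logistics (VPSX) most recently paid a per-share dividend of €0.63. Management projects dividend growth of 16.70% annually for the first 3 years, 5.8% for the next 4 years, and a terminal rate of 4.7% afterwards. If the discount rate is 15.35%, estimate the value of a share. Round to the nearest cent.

Three-stage DDM. Project D₁…D_7; terminal Gordon value at t=7 with g = 0.047; discount at r = 0.1535.
D_1 = 0.7352
D_2 = 0.8580
D_3 = 1.0013
D_4 = 1.0593
D_5 = 1.1208
D_6 = 1.1858
D_7 = 1.2546
TV_7 = 1.3135/(0.1535−0.047) = 12.3337
P₀ = Σ Dₜ/(1+r)ᵗ + TV_7/(1+r)^7 = 8.5860

€8.59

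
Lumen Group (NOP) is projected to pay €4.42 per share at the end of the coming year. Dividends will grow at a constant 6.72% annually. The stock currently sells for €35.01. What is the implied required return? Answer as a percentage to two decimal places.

19.34%

Rearranging the constant-growth DDM: r = D₁/P₀ + g.
r = 4.4200 / 35.01 + 0.0672 = 0.12625 + 0.0672 = 0.19345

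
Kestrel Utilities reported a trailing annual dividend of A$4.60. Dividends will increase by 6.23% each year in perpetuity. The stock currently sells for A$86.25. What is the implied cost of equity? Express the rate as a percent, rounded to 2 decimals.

Rearranging the constant-growth DDM: r = D₁/P₀ + g.
D₁ = 4.60 × (1 + 0.0623) = 4.8866.
r = 4.8866 / 86.25 + 0.0623 = 0.05666 + 0.0623 = 0.11896

11.90%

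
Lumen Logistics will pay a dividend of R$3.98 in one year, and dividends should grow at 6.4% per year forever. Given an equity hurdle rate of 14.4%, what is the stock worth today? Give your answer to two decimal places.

R$49.75

Gordon growth model: P₀ = D₁/(r − g), with D₁ = 3.98 given directly.
P₀ = 3.9800 / (0.144 − 0.064) = 3.9800 / 0.08 = 49.7500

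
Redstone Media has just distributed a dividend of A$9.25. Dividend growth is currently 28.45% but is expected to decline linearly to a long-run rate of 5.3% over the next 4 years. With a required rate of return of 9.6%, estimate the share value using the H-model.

A$326.12

H-model: P₀ = D₀[(1+g_L) + H(g_S−g_L)]/(r−g_L), with H = 4/2 = 2.
P₀ = 9.25 × [(1+0.053) + 2×(0.2845−0.053)] / (0.096−0.053)
   = 9.25 × 1.5160 / 0.043 = 326.1163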